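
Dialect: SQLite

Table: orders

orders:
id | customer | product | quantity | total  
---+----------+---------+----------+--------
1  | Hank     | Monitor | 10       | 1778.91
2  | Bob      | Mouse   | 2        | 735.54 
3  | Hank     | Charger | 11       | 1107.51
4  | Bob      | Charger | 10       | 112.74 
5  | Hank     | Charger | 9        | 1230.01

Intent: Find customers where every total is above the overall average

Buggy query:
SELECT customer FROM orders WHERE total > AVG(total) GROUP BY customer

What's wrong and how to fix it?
Bug: WHERE evaluates per row before aggregation, so AVG() is unavailable

Fix: Use a subquery for AVG and a HAVING MIN(...) filter so the condition holds for every row in the group

Corrected query:
SELECT customer FROM orders GROUP BY customer HAVING MIN(total) > (SELECT AVG(total) FROM orders)

Result:
customer
--------
Hank    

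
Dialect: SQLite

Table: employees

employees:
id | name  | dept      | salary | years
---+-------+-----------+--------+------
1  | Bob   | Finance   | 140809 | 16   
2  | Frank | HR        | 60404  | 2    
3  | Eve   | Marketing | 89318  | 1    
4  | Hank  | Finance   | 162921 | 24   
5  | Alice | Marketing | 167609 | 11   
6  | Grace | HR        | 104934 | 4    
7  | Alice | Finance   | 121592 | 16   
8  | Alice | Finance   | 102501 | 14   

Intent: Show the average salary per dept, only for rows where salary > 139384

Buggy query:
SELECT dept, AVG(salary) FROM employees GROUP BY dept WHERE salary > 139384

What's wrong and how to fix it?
Bug: Row-level WHERE must come before GROUP BY in the clause order

Fix: Place WHERE between FROM and GROUP BY

Corrected query:
SELECT dept, AVG(salary) FROM employees WHERE salary > 139384 GROUP BY dept

Result:
dept      | AVG(salary)
----------+------------
Finance   | 151865     
Marketing | 167609     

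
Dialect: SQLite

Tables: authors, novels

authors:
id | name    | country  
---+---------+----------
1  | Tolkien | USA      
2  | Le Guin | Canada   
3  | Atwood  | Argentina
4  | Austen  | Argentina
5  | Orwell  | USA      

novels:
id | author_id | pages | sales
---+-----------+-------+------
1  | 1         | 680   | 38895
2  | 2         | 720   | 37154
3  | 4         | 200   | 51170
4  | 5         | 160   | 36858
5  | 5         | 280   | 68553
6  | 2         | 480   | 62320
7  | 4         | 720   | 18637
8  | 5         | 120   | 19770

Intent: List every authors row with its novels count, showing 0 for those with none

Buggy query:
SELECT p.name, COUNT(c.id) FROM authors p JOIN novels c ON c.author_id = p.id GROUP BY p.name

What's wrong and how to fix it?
Bug: INNER JOIN drops authors rows that have no matching novels rows

Fix: Switch to LEFT JOIN to retain unmatched parent rows

Corrected query:
SELECT p.name, COUNT(c.id) FROM authors p LEFT JOIN novels c ON c.author_id = p.id GROUP BY p.name

Result:
name    | COUNT(c.id)
--------+------------
Atwood  | 0          
Austen  | 2          
Le Guin | 2          
Orwell  | 3          
Tolkien | 1          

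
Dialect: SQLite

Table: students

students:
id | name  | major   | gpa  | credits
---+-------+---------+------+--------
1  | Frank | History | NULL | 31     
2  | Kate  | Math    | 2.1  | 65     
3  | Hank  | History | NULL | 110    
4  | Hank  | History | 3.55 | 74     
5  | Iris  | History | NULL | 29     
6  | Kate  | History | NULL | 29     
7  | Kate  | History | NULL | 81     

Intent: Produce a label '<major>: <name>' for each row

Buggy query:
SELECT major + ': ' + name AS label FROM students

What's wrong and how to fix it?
Bug: '+' is numeric addition; on text columns SQLite converts them to 0 instead of concatenating

Fix: Use the || operator for string concatenation

Corrected query:
SELECT major || ': ' || name AS label FROM students

Result:
label         
--------------
History: Frank
Math: Kate    
History: Hank 
History: Hank 
History: Iris 
History: Kate 
History: Kate 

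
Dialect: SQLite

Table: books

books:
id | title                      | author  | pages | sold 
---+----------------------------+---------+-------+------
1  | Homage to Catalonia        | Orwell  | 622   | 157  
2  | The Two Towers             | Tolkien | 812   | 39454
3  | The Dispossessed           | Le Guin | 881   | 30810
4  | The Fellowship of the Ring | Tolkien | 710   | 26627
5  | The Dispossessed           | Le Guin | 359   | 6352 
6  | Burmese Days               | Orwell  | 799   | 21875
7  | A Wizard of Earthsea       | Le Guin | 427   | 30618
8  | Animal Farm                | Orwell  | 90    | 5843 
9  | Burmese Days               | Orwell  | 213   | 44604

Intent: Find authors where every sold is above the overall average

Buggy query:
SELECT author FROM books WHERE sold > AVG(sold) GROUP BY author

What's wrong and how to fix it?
Bug: AVG() is an aggregate; it can't sit directly in WHERE

Fix: Compute the overall average in a scalar subquery and compare each group's MIN against it in HAVING

Corrected query:
SELECT author FROM books GROUP BY author HAVING MIN(sold) > (SELECT AVG(sold) FROM books)

Result:
author 
-------
Tolkien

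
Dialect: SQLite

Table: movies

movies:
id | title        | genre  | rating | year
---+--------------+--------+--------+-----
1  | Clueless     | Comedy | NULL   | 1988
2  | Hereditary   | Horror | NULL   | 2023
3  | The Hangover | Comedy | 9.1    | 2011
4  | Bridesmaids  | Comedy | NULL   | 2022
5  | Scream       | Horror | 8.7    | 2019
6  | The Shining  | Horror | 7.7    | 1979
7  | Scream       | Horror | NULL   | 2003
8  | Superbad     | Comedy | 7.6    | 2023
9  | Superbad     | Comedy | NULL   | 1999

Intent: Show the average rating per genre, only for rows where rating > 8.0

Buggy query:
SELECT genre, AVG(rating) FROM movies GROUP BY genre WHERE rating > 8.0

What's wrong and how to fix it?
Bug: Row-level WHERE must come before GROUP BY in the clause order

Fix: Place WHERE between FROM and GROUP BY

Corrected query:
SELECT genre, AVG(rating) FROM movies WHERE rating > 8.0 GROUP BY genre

Result:
genre  | AVG(rating)
-------+------------
Comedy | 9.1        
Horror | 8.7        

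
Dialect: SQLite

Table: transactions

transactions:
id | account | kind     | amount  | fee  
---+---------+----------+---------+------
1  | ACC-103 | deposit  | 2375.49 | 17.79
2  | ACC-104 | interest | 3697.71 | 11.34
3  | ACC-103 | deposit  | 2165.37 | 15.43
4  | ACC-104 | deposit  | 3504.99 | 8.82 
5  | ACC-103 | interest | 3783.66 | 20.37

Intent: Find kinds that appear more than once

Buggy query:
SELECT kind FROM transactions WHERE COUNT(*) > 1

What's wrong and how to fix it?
Bug: WHERE can't reference COUNT(*); aggregates are computed after WHERE

Fix: GROUP BY kind, then filter groups with HAVING COUNT(*) > 1

Corrected query:
SELECT kind FROM transactions GROUP BY kind HAVING COUNT(*) > 1

Result:
kind    
--------
deposit 
interest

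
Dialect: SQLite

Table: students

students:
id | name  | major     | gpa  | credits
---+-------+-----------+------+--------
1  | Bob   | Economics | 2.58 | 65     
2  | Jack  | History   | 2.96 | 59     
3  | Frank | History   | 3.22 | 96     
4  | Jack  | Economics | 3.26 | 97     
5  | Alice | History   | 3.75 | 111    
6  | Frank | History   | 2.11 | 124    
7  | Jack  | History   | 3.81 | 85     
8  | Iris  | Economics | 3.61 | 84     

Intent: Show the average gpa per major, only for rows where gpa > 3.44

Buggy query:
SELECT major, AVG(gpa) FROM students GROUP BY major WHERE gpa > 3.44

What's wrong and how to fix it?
Bug: Row-level WHERE must come before GROUP BY in the clause order

Fix: Place WHERE between FROM and GROUP BY

Corrected query:
SELECT major, AVG(gpa) FROM students WHERE gpa > 3.44 GROUP BY major

Result:
major     | AVG(gpa)
----------+---------
Economics | 3.61    
History   | 3.78    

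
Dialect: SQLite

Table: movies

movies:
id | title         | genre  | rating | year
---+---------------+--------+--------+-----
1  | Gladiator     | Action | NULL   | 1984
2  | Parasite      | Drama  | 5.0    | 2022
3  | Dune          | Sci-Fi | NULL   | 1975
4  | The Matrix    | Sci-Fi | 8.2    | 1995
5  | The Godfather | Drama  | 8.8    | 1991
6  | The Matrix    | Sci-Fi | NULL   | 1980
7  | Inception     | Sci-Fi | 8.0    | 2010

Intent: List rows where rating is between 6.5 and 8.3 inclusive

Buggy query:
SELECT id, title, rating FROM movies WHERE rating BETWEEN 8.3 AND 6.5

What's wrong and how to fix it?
Bug: The bounds are reversed; BETWEEN a AND b requires a <= b to match anything

Fix: Swap the bounds so the smaller value comes first

Corrected query:
SELECT id, title, rating FROM movies WHERE rating BETWEEN 6.5 AND 8.3

Result:
id | title      | rating
---+------------+-------
4  | The Matrix | 8.2   
7  | Inception  | 8     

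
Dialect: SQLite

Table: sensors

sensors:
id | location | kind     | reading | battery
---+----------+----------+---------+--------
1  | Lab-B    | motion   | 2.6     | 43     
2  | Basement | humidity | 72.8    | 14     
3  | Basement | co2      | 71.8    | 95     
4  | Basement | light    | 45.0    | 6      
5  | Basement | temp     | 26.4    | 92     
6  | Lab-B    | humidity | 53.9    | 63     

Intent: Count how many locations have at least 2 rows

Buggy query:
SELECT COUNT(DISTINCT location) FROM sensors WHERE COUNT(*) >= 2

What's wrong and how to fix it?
Bug: WHERE filters individual rows, not groups, so a group-level COUNT is invalid there

Fix: Use a subquery that GROUPs and filters with HAVING, then count its rows

Corrected query:
SELECT COUNT(*) FROM (SELECT location FROM sensors GROUP BY location HAVING COUNT(*) >= 2)

Result:
COUNT(*)
--------
2       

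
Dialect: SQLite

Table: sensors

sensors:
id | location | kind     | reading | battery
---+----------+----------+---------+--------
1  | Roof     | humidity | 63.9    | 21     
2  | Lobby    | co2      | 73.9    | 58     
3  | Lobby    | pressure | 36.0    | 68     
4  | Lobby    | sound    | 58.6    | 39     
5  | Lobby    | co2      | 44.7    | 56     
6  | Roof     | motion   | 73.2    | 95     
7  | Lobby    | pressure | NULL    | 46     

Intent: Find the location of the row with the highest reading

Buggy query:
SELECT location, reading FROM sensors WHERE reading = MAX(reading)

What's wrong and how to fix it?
Bug: WHERE is evaluated per row; an aggregate over the whole table isn't defined there

Fix: Wrap MAX in a scalar subquery so WHERE compares against a single value

Corrected query:
SELECT location, reading FROM sensors WHERE reading = (SELECT MAX(reading) FROM sensors)

Result:
location | reading
---------+--------
Lobby    | 73.9   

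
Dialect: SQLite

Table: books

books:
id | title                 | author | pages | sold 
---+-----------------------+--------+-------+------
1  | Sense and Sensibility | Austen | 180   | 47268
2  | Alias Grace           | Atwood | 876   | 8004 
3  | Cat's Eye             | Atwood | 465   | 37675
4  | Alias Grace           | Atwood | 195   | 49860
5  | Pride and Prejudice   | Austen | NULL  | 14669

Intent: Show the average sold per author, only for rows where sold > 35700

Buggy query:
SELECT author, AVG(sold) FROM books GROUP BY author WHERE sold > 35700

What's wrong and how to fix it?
Bug: Row-level WHERE must come before GROUP BY in the clause order

Fix: Move the WHERE clause before GROUP BY

Corrected query:
SELECT author, AVG(sold) FROM books WHERE sold > 35700 GROUP BY author

Result:
author | AVG(sold)
-------+----------
Atwood | 43767.5  
Austen | 47268    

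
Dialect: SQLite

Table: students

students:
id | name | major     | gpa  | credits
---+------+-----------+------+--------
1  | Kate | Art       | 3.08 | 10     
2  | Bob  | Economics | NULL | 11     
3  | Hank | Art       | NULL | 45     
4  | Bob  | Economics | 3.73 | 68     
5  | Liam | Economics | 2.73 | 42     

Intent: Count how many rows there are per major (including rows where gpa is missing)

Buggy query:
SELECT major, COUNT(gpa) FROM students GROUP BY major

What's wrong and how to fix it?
Bug: COUNT(column) counts non-NULL values only; rows with NULL gpa aren't counted

Fix: Use COUNT(*) to count all rows regardless of NULL

Corrected query:
SELECT major, COUNT(*) FROM students GROUP BY major

Result:
major     | COUNT(*)
----------+---------
Art       | 2       
Economics | 3       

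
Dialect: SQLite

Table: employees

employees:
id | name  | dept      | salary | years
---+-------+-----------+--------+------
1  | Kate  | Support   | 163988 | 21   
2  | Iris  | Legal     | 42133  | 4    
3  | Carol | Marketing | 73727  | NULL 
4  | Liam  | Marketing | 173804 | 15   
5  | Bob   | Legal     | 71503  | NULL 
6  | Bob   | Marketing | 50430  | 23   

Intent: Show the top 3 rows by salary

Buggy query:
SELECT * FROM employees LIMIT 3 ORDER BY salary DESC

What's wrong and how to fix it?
Bug: ORDER BY cannot follow LIMIT; LIMIT is the final clause

Fix: Sort with ORDER BY, then apply LIMIT

Corrected query:
SELECT * FROM employees ORDER BY salary DESC LIMIT 3

Result:
id | name  | dept      | salary | years
---+-------+-----------+--------+------
4  | Liam  | Marketing | 173804 | 15   
1  | Kate  | Support   | 163988 | 21   
3  | Carol | Marketing | 73727  | NULL 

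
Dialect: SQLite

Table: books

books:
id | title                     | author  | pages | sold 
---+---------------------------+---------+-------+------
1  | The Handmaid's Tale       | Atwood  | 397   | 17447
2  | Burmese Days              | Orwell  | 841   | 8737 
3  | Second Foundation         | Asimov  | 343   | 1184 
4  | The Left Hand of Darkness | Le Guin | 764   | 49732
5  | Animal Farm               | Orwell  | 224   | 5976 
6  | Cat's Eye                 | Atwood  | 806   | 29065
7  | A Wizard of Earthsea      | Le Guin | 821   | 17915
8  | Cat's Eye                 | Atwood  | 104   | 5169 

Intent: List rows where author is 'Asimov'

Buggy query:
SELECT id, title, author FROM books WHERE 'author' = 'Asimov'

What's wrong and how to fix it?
Bug: Single quotes denote string literals in SQL; the column name is being compared as a constant string

Fix: Remove the quotes around the column name (or use double quotes for an identifier)

Corrected query:
SELECT id, title, author FROM books WHERE author = 'Asimov'

Result:
id | title             | author
---+-------------------+-------
3  | Second Foundation | Asimov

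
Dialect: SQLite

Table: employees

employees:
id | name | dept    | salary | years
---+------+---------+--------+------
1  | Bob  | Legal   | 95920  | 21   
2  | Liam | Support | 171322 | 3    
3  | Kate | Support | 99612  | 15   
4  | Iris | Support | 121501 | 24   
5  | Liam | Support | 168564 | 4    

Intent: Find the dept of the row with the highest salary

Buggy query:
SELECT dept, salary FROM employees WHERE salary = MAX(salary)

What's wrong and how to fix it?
Bug: WHERE is evaluated per row; an aggregate over the whole table isn't defined there

Fix: Wrap MAX in a scalar subquery so WHERE compares against a single value

Corrected query:
SELECT dept, salary FROM employees WHERE salary = (SELECT MAX(salary) FROM employees)

Result:
dept    | salary
--------+-------
Support | 171322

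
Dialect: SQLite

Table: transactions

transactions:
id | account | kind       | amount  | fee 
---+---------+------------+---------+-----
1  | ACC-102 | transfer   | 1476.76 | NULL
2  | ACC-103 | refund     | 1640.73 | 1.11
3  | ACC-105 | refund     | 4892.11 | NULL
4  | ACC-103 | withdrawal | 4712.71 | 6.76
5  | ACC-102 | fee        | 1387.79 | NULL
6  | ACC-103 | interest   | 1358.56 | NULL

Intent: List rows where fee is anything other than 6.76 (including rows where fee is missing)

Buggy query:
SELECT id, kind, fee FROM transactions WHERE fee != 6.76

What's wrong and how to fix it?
Bug: Inequality against NULL is unknown, not true; rows with NULL are dropped

Fix: Add an explicit OR fee IS NULL to include the missing-value rows

Corrected query:
SELECT id, kind, fee FROM transactions WHERE fee != 6.76 OR fee IS NULL

Result:
id | kind     | fee 
---+----------+-----
1  | transfer | NULL
2  | refund   | 1.11
3  | refund   | NULL
5  | fee      | NULL
6  | interest | NULL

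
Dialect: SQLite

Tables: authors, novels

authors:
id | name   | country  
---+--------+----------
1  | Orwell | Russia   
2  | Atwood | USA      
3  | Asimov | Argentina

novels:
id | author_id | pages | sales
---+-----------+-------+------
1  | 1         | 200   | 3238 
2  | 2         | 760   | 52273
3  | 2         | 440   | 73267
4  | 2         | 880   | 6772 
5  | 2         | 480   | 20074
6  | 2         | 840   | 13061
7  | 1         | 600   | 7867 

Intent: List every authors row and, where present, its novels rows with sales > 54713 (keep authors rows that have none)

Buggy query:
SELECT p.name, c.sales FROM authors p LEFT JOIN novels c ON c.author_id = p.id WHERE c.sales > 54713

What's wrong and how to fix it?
Bug: A WHERE condition on the right-hand table after LEFT JOIN drops unmatched parents

Fix: Move the right-table condition into the ON clause so unmatched parents are kept

Corrected query:
SELECT p.name, c.sales FROM authors p LEFT JOIN novels c ON c.author_id = p.id AND c.sales > 54713

Result:
name   | sales
-------+------
Orwell | NULL 
Atwood | 73267
Asimov | NULL 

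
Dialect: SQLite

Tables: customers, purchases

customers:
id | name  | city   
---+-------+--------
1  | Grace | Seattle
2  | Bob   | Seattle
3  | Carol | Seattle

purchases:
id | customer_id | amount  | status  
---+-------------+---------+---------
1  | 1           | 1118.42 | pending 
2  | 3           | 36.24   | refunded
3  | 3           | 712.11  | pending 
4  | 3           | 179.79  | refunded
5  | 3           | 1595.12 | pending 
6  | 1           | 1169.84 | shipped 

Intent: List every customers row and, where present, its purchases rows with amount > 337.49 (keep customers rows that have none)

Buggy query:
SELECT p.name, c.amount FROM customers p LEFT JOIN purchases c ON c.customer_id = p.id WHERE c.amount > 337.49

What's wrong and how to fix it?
Bug: A WHERE condition on the right-hand table after LEFT JOIN drops unmatched parents

Fix: Move the right-table condition into the ON clause so unmatched parents are kept

Corrected query:
SELECT p.name, c.amount FROM customers p LEFT JOIN purchases c ON c.customer_id = p.id AND c.amount > 337.49

Result:
name  | amount 
------+--------
Grace | 1118.42
Grace | 1169.84
Bob   | NULL   
Carol | 712.11 
Carol | 1595.12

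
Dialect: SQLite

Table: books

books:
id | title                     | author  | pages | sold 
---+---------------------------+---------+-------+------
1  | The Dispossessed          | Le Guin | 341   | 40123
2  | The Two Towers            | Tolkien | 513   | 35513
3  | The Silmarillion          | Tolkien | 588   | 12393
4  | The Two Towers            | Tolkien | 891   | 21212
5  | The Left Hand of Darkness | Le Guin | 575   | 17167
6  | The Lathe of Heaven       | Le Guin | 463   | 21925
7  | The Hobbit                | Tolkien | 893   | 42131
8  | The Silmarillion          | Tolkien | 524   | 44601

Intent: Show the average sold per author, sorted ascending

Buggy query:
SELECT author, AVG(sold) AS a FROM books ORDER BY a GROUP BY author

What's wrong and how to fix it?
Bug: GROUP BY must precede ORDER BY

Fix: Move ORDER BY to the end, after GROUP BY

Corrected query:
SELECT author, AVG(sold) AS a FROM books GROUP BY author ORDER BY a

Result:
author  | a    
--------+------
Le Guin | 26405
Tolkien | 31170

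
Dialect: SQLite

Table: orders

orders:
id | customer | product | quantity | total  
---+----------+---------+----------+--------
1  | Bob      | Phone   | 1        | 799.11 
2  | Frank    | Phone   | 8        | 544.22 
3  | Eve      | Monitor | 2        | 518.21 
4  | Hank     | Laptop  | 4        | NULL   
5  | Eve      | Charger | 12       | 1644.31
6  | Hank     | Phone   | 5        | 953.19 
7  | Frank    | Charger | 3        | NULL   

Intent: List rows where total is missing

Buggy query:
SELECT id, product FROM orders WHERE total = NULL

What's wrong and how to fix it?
Bug: Comparing to NULL with '=' never matches; NULL = NULL is unknown, not true

Fix: Use IS NULL to test for NULL

Corrected query:
SELECT id, product FROM orders WHERE total IS NULL

Result:
id | product
---+--------
4  | Laptop 
7  | Charger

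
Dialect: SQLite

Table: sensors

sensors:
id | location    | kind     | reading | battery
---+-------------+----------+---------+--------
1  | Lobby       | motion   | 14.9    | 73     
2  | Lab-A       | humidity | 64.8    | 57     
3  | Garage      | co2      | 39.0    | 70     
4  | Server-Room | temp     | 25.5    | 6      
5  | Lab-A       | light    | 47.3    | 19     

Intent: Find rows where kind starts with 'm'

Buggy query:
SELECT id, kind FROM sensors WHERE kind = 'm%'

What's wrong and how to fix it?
Bug: Wildcards only work with LIKE; '=' treats '%' as a literal character

Fix: Replace '=' with LIKE so 'm%' is treated as a pattern

Corrected query:
SELECT id, kind FROM sensors WHERE kind LIKE 'm%'

Result:
id | kind  
---+-------
1  | motion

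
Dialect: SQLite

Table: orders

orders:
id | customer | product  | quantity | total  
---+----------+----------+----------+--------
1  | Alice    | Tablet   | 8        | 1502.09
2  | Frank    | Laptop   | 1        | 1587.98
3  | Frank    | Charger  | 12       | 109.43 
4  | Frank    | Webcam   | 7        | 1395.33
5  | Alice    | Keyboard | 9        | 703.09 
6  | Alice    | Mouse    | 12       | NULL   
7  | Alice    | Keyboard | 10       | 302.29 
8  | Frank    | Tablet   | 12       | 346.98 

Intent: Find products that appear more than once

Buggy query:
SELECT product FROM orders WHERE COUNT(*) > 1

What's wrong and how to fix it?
Bug: COUNT(*) is an aggregate and cannot be used in WHERE

Fix: Group first, then use HAVING for the count condition

Corrected query:
SELECT product FROM orders GROUP BY product HAVING COUNT(*) > 1

Result:
product 
--------
Keyboard
Tablet  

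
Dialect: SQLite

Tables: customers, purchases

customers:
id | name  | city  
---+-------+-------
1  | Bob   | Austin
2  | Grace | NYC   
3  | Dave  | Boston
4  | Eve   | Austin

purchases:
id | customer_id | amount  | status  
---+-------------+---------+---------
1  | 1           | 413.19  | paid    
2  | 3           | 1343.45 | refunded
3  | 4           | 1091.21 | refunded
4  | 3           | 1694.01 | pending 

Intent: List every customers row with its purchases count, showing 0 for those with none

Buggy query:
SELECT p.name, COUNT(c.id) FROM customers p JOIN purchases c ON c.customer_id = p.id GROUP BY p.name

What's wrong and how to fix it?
Bug: An inner join excludes parents with zero children

Fix: Use LEFT JOIN so parents without children still appear (COUNT(c.id) gives 0)

Corrected query:
SELECT p.name, COUNT(c.id) FROM customers p LEFT JOIN purchases c ON c.customer_id = p.id GROUP BY p.name

Result:
name  | COUNT(c.id)
------+------------
Bob   | 1          
Dave  | 2          
Eve   | 1          
Grace | 0          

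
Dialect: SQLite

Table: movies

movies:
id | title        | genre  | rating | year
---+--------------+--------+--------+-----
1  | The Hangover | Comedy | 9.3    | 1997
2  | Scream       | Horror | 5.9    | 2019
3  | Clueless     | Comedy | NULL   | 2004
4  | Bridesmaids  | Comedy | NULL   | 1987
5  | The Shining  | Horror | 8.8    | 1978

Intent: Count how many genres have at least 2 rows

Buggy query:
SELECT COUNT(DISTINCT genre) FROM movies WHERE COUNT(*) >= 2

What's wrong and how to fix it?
Bug: COUNT(*) cannot appear in WHERE; the per-group count doesn't exist yet

Fix: Group first with HAVING COUNT(*) >= 2, then COUNT the resulting groups

Corrected query:
SELECT COUNT(*) FROM (SELECT genre FROM movies GROUP BY genre HAVING COUNT(*) >= 2)

Result:
COUNT(*)
--------
2       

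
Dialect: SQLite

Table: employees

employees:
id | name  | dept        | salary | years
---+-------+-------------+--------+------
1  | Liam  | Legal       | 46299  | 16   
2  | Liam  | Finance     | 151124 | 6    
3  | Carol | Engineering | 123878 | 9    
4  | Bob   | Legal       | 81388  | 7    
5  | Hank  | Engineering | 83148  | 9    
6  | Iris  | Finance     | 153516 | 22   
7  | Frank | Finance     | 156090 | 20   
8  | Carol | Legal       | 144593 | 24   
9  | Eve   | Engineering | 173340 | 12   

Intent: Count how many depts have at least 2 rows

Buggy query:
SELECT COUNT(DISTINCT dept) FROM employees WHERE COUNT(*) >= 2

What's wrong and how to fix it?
Bug: COUNT(*) cannot appear in WHERE; the per-group count doesn't exist yet

Fix: Use a subquery that GROUPs and filters with HAVING, then count its rows

Corrected query:
SELECT COUNT(*) FROM (SELECT dept FROM employees GROUP BY dept HAVING COUNT(*) >= 2)

Result:
COUNT(*)
--------
3       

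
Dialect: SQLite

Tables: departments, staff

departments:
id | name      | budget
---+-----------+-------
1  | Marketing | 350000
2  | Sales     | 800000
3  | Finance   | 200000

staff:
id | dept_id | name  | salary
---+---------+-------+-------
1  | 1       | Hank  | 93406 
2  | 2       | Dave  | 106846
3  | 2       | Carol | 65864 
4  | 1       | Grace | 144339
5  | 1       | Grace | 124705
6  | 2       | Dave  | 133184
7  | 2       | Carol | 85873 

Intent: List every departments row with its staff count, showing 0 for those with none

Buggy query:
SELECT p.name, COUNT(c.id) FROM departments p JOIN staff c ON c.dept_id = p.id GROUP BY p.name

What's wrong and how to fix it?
Bug: An inner join excludes parents with zero children

Fix: Switch to LEFT JOIN to retain unmatched parent rows

Corrected query:
SELECT p.name, COUNT(c.id) FROM departments p LEFT JOIN staff c ON c.dept_id = p.id GROUP BY p.name

Result:
name      | COUNT(c.id)
----------+------------
Finance   | 0          
Marketing | 3          
Sales     | 4          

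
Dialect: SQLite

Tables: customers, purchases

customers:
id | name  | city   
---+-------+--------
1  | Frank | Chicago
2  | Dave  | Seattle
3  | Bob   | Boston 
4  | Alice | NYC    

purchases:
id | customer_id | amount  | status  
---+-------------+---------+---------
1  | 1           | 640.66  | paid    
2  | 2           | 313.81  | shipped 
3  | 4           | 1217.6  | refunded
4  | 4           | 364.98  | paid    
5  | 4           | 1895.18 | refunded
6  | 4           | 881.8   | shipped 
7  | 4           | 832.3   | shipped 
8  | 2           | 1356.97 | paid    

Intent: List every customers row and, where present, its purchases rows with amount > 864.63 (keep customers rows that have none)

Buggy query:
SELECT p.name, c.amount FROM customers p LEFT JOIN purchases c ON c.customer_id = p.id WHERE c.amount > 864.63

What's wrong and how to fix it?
Bug: A WHERE condition on the right-hand table after LEFT JOIN drops unmatched parents

Fix: Put 'c.amount > 864.63' in the JOIN's ON clause instead of WHERE

Corrected query:
SELECT p.name, c.amount FROM customers p LEFT JOIN purchases c ON c.customer_id = p.id AND c.amount > 864.63

Result:
name  | amount 
------+--------
Frank | NULL   
Dave  | 1356.97
Bob   | NULL   
Alice | 881.8  
Alice | 1217.6 
Alice | 1895.18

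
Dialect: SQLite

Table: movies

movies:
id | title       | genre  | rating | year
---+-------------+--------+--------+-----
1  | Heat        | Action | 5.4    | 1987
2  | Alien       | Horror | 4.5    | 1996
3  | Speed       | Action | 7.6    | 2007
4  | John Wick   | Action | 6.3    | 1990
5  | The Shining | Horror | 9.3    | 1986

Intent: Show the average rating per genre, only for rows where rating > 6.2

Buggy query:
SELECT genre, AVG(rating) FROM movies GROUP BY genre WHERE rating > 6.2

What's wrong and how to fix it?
Bug: Row-level WHERE must come before GROUP BY in the clause order

Fix: Place WHERE between FROM and GROUP BY

Corrected query:
SELECT genre, AVG(rating) FROM movies WHERE rating > 6.2 GROUP BY genre

Result:
genre  | AVG(rating)
-------+------------
Action | 6.95       
Horror | 9.3        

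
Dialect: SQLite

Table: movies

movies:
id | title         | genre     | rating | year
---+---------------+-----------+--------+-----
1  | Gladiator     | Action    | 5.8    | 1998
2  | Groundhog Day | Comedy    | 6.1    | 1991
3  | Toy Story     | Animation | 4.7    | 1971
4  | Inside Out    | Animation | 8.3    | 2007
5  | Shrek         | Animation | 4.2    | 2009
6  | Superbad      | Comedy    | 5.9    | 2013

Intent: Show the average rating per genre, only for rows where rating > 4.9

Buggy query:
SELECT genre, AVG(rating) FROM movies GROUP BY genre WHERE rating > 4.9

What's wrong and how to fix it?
Bug: WHERE cannot follow GROUP BY

Fix: Move the WHERE clause before GROUP BY

Corrected query:
SELECT genre, AVG(rating) FROM movies WHERE rating > 4.9 GROUP BY genre

Result:
genre     | AVG(rating)
----------+------------
Action    | 5.8        
Animation | 8.3        
Comedy    | 6          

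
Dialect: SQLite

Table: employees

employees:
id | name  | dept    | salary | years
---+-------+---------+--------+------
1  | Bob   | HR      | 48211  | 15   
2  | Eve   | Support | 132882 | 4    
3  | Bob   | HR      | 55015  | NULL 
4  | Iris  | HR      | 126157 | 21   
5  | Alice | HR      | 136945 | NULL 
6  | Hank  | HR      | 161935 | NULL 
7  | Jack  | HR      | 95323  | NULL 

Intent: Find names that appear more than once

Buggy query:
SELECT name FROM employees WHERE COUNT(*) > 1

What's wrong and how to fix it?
Bug: WHERE can't reference COUNT(*); aggregates are computed after WHERE

Fix: Group first, then use HAVING for the count condition

Corrected query:
SELECT name FROM employees GROUP BY name HAVING COUNT(*) > 1

Result:
name
----
Bob 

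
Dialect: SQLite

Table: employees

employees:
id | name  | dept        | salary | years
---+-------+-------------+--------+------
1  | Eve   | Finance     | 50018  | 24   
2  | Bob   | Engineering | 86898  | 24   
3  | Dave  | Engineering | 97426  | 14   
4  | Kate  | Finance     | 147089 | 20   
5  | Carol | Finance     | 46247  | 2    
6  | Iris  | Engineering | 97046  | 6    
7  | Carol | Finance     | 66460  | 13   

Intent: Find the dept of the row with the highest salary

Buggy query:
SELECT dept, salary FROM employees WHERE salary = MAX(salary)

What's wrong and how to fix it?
Bug: MAX(salary) is an aggregate and cannot be used directly in WHERE

Fix: Use a subquery: WHERE salary = (SELECT MAX(salary) FROM employees)

Corrected query:
SELECT dept, salary FROM employees WHERE salary = (SELECT MAX(salary) FROM employees)

Result:
dept    | salary
--------+-------
Finance | 147089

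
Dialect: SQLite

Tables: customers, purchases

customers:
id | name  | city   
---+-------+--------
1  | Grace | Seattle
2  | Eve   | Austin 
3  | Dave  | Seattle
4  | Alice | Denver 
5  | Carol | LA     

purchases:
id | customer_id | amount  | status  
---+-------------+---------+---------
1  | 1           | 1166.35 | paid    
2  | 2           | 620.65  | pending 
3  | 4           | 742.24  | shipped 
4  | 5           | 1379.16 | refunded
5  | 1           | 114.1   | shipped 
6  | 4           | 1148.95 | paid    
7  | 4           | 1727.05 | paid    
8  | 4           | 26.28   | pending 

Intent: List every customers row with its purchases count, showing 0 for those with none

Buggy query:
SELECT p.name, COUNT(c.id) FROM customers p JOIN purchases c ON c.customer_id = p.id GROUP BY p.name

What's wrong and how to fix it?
Bug: An inner join excludes parents with zero children

Fix: Switch to LEFT JOIN to retain unmatched parent rows

Corrected query:
SELECT p.name, COUNT(c.id) FROM customers p LEFT JOIN purchases c ON c.customer_id = p.id GROUP BY p.name

Result:
name  | COUNT(c.id)
------+------------
Alice | 4          
Carol | 1          
Dave  | 0          
Eve   | 1          
Grace | 2          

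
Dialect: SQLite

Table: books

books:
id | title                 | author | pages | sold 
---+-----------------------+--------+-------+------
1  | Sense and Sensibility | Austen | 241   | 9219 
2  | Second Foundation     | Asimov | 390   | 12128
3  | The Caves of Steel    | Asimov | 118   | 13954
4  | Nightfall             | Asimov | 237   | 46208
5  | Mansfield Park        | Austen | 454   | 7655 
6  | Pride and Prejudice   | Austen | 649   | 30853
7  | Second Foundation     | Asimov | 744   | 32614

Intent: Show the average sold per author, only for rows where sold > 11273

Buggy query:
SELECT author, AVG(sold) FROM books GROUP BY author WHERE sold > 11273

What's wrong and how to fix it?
Bug: WHERE cannot follow GROUP BY

Fix: Place WHERE between FROM and GROUP BY

Corrected query:
SELECT author, AVG(sold) FROM books WHERE sold > 11273 GROUP BY author

Result:
author | AVG(sold)
-------+----------
Asimov | 26226    
Austen | 30853    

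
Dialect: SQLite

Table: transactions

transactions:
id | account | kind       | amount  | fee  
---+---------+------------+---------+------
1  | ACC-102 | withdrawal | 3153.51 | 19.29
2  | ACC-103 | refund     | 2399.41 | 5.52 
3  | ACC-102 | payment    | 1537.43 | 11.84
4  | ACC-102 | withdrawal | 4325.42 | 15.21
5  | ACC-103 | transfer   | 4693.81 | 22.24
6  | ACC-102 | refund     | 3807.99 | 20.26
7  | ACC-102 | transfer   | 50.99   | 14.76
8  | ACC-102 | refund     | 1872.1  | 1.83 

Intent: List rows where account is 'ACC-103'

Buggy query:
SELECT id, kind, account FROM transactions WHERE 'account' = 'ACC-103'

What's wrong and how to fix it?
Bug: 'account' in single quotes is a string literal, not the column; the comparison is literal-vs-literal and never true

Fix: Reference the column as account without single quotes

Corrected query:
SELECT id, kind, account FROM transactions WHERE account = 'ACC-103'

Result:
id | kind     | account
---+----------+--------
2  | refund   | ACC-103
5  | transfer | ACC-103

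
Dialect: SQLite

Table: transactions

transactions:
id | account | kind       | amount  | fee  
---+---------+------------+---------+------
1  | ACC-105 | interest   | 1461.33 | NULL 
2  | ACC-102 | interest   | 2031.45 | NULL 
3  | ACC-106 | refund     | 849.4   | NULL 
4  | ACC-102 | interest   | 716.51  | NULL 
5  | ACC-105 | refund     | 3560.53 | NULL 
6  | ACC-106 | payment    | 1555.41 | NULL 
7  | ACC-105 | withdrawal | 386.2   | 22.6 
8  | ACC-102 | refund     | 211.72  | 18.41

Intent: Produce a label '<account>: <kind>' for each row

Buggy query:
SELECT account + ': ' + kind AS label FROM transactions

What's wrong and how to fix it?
Bug: '+' is numeric addition; on text columns SQLite converts them to 0 instead of concatenating

Fix: Use the || operator for string concatenation

Corrected query:
SELECT account || ': ' || kind AS label FROM transactions

Result:
label              
-------------------
ACC-105: interest  
ACC-102: interest  
ACC-106: refund    
ACC-102: interest  
ACC-105: refund    
ACC-106: payment   
ACC-105: withdrawal
ACC-102: refund    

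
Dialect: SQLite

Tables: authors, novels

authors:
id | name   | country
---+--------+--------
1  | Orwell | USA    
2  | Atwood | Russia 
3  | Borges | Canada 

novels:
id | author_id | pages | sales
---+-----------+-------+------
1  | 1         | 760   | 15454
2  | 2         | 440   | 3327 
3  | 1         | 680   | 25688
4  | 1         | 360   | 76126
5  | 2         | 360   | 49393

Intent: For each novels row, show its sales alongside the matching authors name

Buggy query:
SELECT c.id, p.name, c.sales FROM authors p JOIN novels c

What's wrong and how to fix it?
Bug: JOIN with no ON clause produces a cartesian product; every novels row pairs with every authors row

Fix: Specify the join condition linking the foreign key to the parent id

Corrected query:
SELECT c.id, p.name, c.sales FROM authors p JOIN novels c ON c.author_id = p.id

Result:
id | name   | sales
---+--------+------
1  | Orwell | 15454
2  | Atwood | 3327 
3  | Orwell | 25688
4  | Orwell | 76126
5  | Atwood | 49393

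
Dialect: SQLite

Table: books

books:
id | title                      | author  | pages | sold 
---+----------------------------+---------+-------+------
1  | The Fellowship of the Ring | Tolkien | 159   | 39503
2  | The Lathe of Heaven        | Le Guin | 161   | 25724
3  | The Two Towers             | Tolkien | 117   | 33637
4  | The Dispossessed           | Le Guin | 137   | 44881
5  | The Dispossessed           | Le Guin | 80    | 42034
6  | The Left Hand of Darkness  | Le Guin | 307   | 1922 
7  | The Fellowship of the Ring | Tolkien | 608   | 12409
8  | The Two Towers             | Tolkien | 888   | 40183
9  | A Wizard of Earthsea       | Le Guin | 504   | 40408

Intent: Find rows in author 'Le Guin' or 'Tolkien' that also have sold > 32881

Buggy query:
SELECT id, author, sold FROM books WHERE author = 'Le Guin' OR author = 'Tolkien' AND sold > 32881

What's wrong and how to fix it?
Bug: AND binds tighter than OR, so this parses as author = 'Le Guin' OR (author = 'Tolkien' AND sold > 32881)

Fix: Group the OR with parentheses (or use IN), then AND the threshold

Corrected query:
SELECT id, author, sold FROM books WHERE (author = 'Le Guin' OR author = 'Tolkien') AND sold > 32881

Result:
id | author  | sold 
---+---------+------
1  | Tolkien | 39503
3  | Tolkien | 33637
4  | Le Guin | 44881
5  | Le Guin | 42034
8  | Tolkien | 40183
9  | Le Guin | 40408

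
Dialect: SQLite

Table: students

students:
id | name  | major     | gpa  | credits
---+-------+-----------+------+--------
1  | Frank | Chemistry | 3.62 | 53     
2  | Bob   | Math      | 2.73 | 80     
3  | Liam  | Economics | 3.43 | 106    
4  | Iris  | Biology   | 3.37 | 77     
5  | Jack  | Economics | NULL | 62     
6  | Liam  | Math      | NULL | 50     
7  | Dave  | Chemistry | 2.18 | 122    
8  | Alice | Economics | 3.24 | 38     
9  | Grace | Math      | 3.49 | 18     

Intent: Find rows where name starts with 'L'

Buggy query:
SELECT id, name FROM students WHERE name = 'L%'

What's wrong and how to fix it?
Bug: Wildcards only work with LIKE; '=' treats '%' as a literal character

Fix: Replace '=' with LIKE so 'L%' is treated as a pattern

Corrected query:
SELECT id, name FROM students WHERE name LIKE 'L%'

Result:
id | name
---+-----
3  | Liam
6  | Liam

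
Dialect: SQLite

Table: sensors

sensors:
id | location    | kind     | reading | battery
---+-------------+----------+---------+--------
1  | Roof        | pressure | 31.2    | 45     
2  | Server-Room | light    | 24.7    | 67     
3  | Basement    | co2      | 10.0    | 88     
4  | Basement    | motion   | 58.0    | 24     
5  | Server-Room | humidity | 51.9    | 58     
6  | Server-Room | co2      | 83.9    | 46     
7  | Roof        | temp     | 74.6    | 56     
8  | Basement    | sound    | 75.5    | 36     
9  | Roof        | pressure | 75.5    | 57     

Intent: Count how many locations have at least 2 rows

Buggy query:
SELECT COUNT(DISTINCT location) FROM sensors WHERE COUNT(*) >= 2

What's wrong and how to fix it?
Bug: COUNT(*) cannot appear in WHERE; the per-group count doesn't exist yet

Fix: Use a subquery that GROUPs and filters with HAVING, then count its rows

Corrected query:
SELECT COUNT(*) FROM (SELECT location FROM sensors GROUP BY location HAVING COUNT(*) >= 2)

Result:
COUNT(*)
--------
3       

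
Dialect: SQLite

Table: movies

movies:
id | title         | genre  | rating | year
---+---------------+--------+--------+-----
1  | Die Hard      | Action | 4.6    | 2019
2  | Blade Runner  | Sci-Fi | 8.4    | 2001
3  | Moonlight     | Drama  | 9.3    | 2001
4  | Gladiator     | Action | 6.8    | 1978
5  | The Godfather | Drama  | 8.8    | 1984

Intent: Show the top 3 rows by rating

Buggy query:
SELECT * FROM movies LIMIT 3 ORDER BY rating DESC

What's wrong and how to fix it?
Bug: ORDER BY cannot follow LIMIT; LIMIT is the final clause

Fix: Swap the clauses: ORDER BY first, then LIMIT

Corrected query:
SELECT * FROM movies ORDER BY rating DESC LIMIT 3

Result:
id | title         | genre  | rating | year
---+---------------+--------+--------+-----
3  | Moonlight     | Drama  | 9.3    | 2001
5  | The Godfather | Drama  | 8.8    | 1984
2  | Blade Runner  | Sci-Fi | 8.4    | 2001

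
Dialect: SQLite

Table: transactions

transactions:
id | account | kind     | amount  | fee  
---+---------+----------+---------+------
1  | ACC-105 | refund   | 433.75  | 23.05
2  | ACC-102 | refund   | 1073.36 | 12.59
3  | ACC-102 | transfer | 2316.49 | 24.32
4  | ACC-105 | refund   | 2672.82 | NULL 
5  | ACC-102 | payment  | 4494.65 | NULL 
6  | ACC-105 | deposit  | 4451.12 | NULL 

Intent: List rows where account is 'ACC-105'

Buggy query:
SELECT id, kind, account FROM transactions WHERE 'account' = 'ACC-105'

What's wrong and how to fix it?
Bug: Single quotes denote string literals in SQL; the column name is being compared as a constant string

Fix: Reference the column as account without single quotes

Corrected query:
SELECT id, kind, account FROM transactions WHERE account = 'ACC-105'

Result:
id | kind    | account
---+---------+--------
1  | refund  | ACC-105
4  | refund  | ACC-105
6  | deposit | ACC-105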